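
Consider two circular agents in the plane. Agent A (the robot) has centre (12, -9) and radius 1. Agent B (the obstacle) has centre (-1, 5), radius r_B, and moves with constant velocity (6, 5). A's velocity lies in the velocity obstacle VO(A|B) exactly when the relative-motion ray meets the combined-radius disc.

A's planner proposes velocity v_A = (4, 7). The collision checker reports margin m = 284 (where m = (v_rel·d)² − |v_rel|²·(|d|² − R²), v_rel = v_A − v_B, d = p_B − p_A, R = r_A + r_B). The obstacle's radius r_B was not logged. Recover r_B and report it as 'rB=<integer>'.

m = 284
d = (-13, 14);  v_rel = (-2, 2),  |v_rel|² = 8
v_rel×d = (-2)·(14) − (2)·(-13) = -2
since m = R²·8 − (-2)²:  R² = (4 + 284) / 8 = 36
R = √36 = 6  ⇒  r_B = 6 − 1 = 5

rB=5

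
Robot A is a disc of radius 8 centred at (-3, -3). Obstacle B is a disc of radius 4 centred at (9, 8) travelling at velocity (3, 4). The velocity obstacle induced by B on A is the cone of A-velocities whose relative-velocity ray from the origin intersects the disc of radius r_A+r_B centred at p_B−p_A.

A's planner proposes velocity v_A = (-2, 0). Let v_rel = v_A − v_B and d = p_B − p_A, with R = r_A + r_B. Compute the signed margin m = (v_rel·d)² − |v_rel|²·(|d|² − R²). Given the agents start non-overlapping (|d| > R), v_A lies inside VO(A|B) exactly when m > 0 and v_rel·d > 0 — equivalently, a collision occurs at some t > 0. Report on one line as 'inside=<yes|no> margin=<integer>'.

d = (12, 11),  |d|² = 265;  R = 8+4 = 12,  c = 265−12² = 121
v_rel = (-5, -4),  |v_rel|² = 41;  v_rel·d = (-5)·(12) + (-4)·(11) = -104
41·t² + 208·t + 121 = 0  ⇒  m = (-104)² − 41·121 = 5855
m = 5855 > 0,  v_rel·d = -104 < 0  ⇒  outside

inside=no margin=5855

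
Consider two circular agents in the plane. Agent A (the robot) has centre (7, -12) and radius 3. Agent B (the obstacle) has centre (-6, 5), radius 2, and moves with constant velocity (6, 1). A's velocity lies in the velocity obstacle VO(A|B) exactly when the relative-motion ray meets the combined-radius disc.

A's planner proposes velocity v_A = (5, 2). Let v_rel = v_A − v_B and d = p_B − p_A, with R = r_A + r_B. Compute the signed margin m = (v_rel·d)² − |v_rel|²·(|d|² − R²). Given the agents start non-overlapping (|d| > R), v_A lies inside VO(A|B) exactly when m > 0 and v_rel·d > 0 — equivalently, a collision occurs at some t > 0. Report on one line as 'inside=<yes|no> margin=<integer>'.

d = (-13, 17),  |d|² = 458;  R = 3+2 = 5,  c = 458−5² = 433
v_rel = (-1, 1),  |v_rel|² = 2;  v_rel·d = (-1)·(-13) + (1)·(17) = 30
2·t² − 60·t + 433 = 0  ⇒  m = 30² − 2·433 = 34
m = 34 > 0,  v_rel·d = 30 > 0  ⇒  inside

inside=yes margin=34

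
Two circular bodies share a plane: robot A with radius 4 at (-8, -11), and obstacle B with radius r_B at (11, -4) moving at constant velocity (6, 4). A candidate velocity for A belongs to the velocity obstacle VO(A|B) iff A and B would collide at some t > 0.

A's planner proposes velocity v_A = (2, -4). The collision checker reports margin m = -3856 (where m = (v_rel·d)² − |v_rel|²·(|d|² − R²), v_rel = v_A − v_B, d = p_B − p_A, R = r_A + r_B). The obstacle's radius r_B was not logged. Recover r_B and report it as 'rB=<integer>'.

m = -3856
d = (19, 7);  v_rel = (-4, -8),  |v_rel|² = 80
v_rel×d = (-4)·(7) − (-8)·(19) = 124
since m = R²·80 − 124²:  R² = (15376 + -3856) / 80 = 144
R = √144 = 12  ⇒  r_B = 12 − 4 = 8

rB=8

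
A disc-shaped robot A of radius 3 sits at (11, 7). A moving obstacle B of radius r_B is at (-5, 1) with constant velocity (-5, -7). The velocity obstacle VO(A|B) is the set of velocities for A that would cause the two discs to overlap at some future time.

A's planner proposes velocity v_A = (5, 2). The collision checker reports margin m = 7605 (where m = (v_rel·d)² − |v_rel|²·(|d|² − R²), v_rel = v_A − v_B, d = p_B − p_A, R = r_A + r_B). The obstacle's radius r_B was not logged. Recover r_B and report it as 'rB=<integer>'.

m = 7605
d = (-16, -6);  v_rel = (10, 9),  |v_rel|² = 181
v_rel×d = (10)·(-6) − (9)·(-16) = 84
since m = R²·181 − 84²:  R² = (7056 + 7605) / 181 = 81
R = √81 = 9  ⇒  r_B = 9 − 3 = 6

rB=6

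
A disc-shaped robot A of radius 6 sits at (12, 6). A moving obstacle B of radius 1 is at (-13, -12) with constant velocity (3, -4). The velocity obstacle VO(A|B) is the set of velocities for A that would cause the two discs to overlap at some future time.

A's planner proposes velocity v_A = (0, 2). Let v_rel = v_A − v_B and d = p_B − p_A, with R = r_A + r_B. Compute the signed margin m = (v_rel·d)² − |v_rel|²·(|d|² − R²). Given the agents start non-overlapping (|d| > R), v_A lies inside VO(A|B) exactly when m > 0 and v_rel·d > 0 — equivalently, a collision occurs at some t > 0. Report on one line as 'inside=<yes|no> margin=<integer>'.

d = (-25, -18),  |d|² = 949;  R = 6+1 = 7,  c = 949−7² = 900
v_rel = (-3, 6),  |v_rel|² = 45;  v_rel·d = (-3)·(-25) + (6)·(-18) = -33
45·t² + 66·t + 900 = 0  ⇒  m = (-33)² − 45·900 = -39411
m = -39411 < 0,  v_rel·d = -33 < 0  ⇒  outside

inside=no margin=-39411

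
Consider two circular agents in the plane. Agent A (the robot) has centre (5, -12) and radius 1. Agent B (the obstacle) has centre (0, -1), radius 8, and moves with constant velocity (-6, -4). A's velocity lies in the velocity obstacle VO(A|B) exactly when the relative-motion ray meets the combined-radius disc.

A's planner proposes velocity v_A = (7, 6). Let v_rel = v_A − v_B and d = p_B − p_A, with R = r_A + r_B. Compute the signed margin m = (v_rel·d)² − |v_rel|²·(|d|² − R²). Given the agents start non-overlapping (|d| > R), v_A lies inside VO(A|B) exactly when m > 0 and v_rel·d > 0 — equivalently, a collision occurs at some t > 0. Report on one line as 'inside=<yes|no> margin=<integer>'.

d = (-5, 11),  |d|² = 146;  R = 1+8 = 9,  c = 146−9² = 65
v_rel = (13, 10),  |v_rel|² = 269;  v_rel·d = (13)·(-5) + (10)·(11) = 45
269·t² − 90·t + 65 = 0  ⇒  m = 45² − 269·65 = -15460
m = -15460 < 0,  v_rel·d = 45 > 0  ⇒  outside

inside=no margin=-15460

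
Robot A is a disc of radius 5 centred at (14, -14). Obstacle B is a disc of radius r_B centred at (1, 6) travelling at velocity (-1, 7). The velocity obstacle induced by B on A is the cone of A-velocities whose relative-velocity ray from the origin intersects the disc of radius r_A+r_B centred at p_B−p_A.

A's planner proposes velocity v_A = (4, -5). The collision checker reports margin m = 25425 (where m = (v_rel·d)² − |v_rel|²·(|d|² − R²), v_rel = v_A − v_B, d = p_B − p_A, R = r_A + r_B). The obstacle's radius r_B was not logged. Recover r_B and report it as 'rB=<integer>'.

m = 25425
d = (-13, 20);  v_rel = (5, -12),  |v_rel|² = 169
v_rel×d = (5)·(20) − (-12)·(-13) = -56
since m = R²·169 − (-56)²:  R² = (3136 + 25425) / 169 = 169
R = √169 = 13  ⇒  r_B = 13 − 5 = 8

rB=8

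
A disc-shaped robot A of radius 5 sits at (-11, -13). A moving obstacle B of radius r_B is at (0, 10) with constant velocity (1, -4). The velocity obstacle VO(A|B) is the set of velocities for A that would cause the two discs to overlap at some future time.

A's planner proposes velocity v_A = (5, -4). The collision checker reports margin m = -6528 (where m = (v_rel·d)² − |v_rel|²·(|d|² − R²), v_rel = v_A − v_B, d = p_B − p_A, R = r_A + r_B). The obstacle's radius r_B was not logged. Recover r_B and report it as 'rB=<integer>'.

m = -6528
d = (11, 23);  v_rel = (4, 0),  |v_rel|² = 16
v_rel×d = (4)·(23) − (0)·(11) = 92
since m = R²·16 − 92²:  R² = (8464 + -6528) / 16 = 121
R = √121 = 11  ⇒  r_B = 11 − 5 = 6

rB=6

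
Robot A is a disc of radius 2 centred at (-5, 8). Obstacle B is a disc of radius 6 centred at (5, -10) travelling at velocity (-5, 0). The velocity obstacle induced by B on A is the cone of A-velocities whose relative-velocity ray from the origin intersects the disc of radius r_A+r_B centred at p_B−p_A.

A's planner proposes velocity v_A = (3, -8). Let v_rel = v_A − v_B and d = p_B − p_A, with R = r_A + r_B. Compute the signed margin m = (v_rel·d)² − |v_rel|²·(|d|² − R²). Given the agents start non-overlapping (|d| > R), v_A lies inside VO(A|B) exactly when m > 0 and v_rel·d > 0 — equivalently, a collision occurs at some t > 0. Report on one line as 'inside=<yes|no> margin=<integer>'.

d = (10, -18),  |d|² = 424;  R = 2+6 = 8,  c = 424−8² = 360
v_rel = (8, -8),  |v_rel|² = 128;  v_rel·d = (8)·(10) + (-8)·(-18) = 224
128·t² − 448·t + 360 = 0  ⇒  m = 224² − 128·360 = 4096
m = 4096 > 0,  v_rel·d = 224 > 0  ⇒  inside

inside=yes margin=4096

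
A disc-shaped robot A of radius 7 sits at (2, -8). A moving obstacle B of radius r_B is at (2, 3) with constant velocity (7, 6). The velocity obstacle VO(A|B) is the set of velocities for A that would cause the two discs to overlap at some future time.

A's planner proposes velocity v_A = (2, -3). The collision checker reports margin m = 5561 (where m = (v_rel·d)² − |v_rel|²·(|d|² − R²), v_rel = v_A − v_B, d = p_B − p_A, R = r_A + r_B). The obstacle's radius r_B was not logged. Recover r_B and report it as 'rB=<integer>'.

m = 5561
d = (0, 11);  v_rel = (-5, -9),  |v_rel|² = 106
v_rel×d = (-5)·(11) − (-9)·(0) = -55
since m = R²·106 − (-55)²:  R² = (3025 + 5561) / 106 = 81
R = √81 = 9  ⇒  r_B = 9 − 7 = 2

rB=2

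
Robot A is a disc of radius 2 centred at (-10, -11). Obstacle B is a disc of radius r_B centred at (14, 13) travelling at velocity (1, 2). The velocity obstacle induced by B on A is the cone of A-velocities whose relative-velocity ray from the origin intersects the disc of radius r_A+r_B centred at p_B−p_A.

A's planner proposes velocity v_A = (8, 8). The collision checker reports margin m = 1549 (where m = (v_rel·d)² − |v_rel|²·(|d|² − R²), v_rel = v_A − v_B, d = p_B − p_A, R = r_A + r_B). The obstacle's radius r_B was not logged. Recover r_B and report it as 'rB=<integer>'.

m = 1549
d = (24, 24);  v_rel = (7, 6),  |v_rel|² = 85
v_rel×d = (7)·(24) − (6)·(24) = 24
since m = R²·85 − 24²:  R² = (576 + 1549) / 85 = 25
R = √25 = 5  ⇒  r_B = 5 − 2 = 3

rB=3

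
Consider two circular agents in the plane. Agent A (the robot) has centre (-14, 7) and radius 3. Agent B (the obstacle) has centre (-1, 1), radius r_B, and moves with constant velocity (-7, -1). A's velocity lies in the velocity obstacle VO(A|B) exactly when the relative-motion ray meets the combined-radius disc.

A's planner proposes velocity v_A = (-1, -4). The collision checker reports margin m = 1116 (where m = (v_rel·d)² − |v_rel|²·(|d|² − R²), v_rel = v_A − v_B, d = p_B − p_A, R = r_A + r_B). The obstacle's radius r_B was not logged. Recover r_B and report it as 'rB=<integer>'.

m = 1116
d = (13, -6);  v_rel = (6, -3),  |v_rel|² = 45
v_rel×d = (6)·(-6) − (-3)·(13) = 3
since m = R²·45 − 3²:  R² = (9 + 1116) / 45 = 25
R = √25 = 5  ⇒  r_B = 5 − 3 = 2

rB=2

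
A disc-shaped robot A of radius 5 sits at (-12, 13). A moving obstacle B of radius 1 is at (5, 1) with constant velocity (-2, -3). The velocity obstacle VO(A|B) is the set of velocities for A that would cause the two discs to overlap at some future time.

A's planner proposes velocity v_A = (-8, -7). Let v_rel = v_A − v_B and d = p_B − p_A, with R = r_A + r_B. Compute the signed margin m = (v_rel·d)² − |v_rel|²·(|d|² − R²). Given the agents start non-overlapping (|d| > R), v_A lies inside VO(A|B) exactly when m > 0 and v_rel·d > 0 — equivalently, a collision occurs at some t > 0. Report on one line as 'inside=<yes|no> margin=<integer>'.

d = (17, -12),  |d|² = 433;  R = 5+1 = 6,  c = 433−6² = 397
v_rel = (-6, -4),  |v_rel|² = 52;  v_rel·d = (-6)·(17) + (-4)·(-12) = -54
52·t² + 108·t + 397 = 0  ⇒  m = (-54)² − 52·397 = -17728
m = -17728 < 0,  v_rel·d = -54 < 0  ⇒  outside

inside=no margin=-17728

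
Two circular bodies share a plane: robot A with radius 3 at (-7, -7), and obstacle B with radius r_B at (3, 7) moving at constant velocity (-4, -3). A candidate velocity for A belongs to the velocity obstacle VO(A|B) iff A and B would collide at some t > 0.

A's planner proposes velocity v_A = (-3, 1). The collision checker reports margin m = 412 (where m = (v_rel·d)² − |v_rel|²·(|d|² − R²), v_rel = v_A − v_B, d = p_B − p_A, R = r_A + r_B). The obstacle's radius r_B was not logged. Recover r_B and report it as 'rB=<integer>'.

m = 412
d = (10, 14);  v_rel = (1, 4),  |v_rel|² = 17
v_rel×d = (1)·(14) − (4)·(10) = -26
since m = R²·17 − (-26)²:  R² = (676 + 412) / 17 = 64
R = √64 = 8  ⇒  r_B = 8 − 3 = 5

rB=5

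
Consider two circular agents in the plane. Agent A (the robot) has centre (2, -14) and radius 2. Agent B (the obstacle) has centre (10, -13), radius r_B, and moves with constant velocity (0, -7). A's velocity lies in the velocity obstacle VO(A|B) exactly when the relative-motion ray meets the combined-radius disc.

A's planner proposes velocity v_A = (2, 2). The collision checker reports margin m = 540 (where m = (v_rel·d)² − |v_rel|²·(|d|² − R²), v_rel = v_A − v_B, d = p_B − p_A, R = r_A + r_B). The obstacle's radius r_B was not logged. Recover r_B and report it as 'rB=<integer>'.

m = 540
d = (8, 1);  v_rel = (2, 9),  |v_rel|² = 85
v_rel×d = (2)·(1) − (9)·(8) = -70
since m = R²·85 − (-70)²:  R² = (4900 + 540) / 85 = 64
R = √64 = 8  ⇒  r_B = 8 − 2 = 6

rB=6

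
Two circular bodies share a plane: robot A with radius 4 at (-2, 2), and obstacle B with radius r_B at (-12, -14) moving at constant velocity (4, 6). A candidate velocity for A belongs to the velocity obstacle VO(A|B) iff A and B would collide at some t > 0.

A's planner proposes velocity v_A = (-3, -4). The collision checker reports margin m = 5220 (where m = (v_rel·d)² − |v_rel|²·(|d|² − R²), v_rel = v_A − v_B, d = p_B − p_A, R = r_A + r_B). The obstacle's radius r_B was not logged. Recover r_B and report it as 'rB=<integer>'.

m = 5220
d = (-10, -16);  v_rel = (-7, -10),  |v_rel|² = 149
v_rel×d = (-7)·(-16) − (-10)·(-10) = 12
since m = R²·149 − 12²:  R² = (144 + 5220) / 149 = 36
R = √36 = 6  ⇒  r_B = 6 − 4 = 2

rB=2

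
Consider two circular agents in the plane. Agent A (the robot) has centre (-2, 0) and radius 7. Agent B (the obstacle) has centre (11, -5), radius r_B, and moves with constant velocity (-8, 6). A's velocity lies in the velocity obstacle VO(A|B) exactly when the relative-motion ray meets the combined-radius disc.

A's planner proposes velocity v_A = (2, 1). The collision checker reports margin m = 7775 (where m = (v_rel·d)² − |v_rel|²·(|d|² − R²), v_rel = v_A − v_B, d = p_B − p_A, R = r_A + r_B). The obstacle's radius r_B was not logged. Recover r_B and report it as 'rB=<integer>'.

m = 7775
d = (13, -5);  v_rel = (10, -5),  |v_rel|² = 125
v_rel×d = (10)·(-5) − (-5)·(13) = 15
since m = R²·125 − 15²:  R² = (225 + 7775) / 125 = 64
R = √64 = 8  ⇒  r_B = 8 − 7 = 1

rB=1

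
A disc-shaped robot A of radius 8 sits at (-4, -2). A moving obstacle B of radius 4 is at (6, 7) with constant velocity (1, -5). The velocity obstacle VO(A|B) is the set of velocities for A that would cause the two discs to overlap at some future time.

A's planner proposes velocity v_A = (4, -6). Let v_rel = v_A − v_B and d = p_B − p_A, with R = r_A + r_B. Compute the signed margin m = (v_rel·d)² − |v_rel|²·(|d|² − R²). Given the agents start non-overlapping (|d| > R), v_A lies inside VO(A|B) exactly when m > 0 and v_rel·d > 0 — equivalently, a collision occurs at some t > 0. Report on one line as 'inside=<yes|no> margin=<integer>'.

d = (10, 9),  |d|² = 181;  R = 8+4 = 12,  c = 181−12² = 37
v_rel = (3, -1),  |v_rel|² = 10;  v_rel·d = (3)·(10) + (-1)·(9) = 21
10·t² − 42·t + 37 = 0  ⇒  m = 21² − 10·37 = 71
m = 71 > 0,  v_rel·d = 21 > 0  ⇒  inside

inside=yes margin=71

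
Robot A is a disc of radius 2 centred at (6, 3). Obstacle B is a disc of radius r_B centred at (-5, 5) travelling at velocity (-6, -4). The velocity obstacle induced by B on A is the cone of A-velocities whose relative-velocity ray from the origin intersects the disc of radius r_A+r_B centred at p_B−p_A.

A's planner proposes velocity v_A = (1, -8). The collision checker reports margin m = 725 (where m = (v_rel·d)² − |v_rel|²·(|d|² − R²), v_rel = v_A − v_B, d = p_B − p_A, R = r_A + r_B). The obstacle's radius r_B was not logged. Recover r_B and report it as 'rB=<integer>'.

m = 725
d = (-11, 2);  v_rel = (7, -4),  |v_rel|² = 65
v_rel×d = (7)·(2) − (-4)·(-11) = -30
since m = R²·65 − (-30)²:  R² = (900 + 725) / 65 = 25
R = √25 = 5  ⇒  r_B = 5 − 2 = 3

rB=3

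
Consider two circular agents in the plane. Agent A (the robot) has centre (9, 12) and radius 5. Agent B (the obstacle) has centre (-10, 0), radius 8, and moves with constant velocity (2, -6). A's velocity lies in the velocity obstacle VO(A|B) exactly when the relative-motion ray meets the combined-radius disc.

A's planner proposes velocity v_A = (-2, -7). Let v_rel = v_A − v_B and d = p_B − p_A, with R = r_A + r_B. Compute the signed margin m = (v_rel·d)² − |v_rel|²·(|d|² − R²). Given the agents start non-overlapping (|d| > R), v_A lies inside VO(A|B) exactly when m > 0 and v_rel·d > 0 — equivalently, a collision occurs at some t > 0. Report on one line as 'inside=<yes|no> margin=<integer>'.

d = (-19, -12),  |d|² = 505;  R = 5+8 = 13,  c = 505−13² = 336
v_rel = (-4, -1),  |v_rel|² = 17;  v_rel·d = (-4)·(-19) + (-1)·(-12) = 88
17·t² − 176·t + 336 = 0  ⇒  m = 88² − 17·336 = 2032
m = 2032 > 0,  v_rel·d = 88 > 0  ⇒  inside

inside=yes margin=2032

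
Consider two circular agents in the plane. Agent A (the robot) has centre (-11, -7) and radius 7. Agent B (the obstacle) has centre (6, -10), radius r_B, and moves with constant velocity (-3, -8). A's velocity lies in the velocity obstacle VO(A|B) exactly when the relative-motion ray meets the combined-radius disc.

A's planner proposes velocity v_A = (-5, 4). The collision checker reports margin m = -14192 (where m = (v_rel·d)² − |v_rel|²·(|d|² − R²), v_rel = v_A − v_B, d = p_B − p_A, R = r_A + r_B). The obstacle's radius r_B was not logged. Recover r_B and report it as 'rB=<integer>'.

m = -14192
d = (17, -3);  v_rel = (-2, 12),  |v_rel|² = 148
v_rel×d = (-2)·(-3) − (12)·(17) = -198
since m = R²·148 − (-198)²:  R² = (39204 + -14192) / 148 = 169
R = √169 = 13  ⇒  r_B = 13 − 7 = 6

rB=6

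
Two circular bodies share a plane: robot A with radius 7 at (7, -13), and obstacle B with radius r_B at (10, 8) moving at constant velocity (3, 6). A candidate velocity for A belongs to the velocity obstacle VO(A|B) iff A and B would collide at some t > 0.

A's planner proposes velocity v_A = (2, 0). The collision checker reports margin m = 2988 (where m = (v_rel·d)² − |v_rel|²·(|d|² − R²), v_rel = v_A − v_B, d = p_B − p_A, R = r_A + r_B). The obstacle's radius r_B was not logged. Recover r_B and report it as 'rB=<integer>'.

m = 2988
d = (3, 21);  v_rel = (-1, -6),  |v_rel|² = 37
v_rel×d = (-1)·(21) − (-6)·(3) = -3
since m = R²·37 − (-3)²:  R² = (9 + 2988) / 37 = 81
R = √81 = 9  ⇒  r_B = 9 − 7 = 2

rB=2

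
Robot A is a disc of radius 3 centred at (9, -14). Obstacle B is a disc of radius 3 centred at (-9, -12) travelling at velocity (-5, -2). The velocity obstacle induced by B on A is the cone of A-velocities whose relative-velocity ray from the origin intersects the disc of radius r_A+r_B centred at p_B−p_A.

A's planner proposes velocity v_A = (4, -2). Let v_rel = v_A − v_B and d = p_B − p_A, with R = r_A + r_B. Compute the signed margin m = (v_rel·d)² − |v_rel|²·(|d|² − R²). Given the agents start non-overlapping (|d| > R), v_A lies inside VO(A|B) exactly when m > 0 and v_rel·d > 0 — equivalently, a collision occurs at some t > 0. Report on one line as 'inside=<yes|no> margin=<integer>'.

d = (-18, 2),  |d|² = 328;  R = 3+3 = 6,  c = 328−6² = 292
v_rel = (9, 0),  |v_rel|² = 81;  v_rel·d = (9)·(-18) + (0)·(2) = -162
81·t² + 324·t + 292 = 0  ⇒  m = (-162)² − 81·292 = 2592
m = 2592 > 0,  v_rel·d = -162 < 0  ⇒  outside

inside=no margin=2592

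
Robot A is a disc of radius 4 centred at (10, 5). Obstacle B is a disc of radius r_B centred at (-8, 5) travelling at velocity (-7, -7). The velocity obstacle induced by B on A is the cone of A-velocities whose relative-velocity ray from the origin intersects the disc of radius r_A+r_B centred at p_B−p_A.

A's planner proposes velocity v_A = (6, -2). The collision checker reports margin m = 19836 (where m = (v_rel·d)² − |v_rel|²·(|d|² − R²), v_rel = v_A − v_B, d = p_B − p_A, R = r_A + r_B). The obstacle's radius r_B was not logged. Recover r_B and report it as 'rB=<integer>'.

m = 19836
d = (-18, 0);  v_rel = (13, 5),  |v_rel|² = 194
v_rel×d = (13)·(0) − (5)·(-18) = 90
since m = R²·194 − 90²:  R² = (8100 + 19836) / 194 = 144
R = √144 = 12  ⇒  r_B = 12 − 4 = 8

rB=8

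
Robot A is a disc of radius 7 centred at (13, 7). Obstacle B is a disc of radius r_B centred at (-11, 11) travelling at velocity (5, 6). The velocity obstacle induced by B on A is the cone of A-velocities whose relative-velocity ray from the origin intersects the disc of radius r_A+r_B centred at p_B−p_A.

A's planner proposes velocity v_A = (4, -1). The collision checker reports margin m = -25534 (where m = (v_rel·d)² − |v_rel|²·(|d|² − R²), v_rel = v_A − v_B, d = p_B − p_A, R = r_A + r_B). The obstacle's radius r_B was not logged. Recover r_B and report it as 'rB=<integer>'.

m = -25534
d = (-24, 4);  v_rel = (-1, -7),  |v_rel|² = 50
v_rel×d = (-1)·(4) − (-7)·(-24) = -172
since m = R²·50 − (-172)²:  R² = (29584 + -25534) / 50 = 81
R = √81 = 9  ⇒  r_B = 9 − 7 = 2

rB=2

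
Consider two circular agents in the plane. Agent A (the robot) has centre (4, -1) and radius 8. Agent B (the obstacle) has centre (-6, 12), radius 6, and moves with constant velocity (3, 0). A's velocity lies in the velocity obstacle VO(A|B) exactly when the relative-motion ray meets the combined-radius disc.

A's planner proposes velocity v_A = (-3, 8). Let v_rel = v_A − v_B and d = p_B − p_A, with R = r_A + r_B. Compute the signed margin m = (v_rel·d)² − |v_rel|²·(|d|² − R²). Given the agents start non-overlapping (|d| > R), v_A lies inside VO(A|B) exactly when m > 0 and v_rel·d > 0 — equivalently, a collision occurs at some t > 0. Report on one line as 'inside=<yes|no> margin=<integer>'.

d = (-10, 13),  |d|² = 269;  R = 8+6 = 14,  c = 269−14² = 73
v_rel = (-6, 8),  |v_rel|² = 100;  v_rel·d = (-6)·(-10) + (8)·(13) = 164
100·t² − 328·t + 73 = 0  ⇒  m = 164² − 100·73 = 19596
m = 19596 > 0,  v_rel·d = 164 > 0  ⇒  inside

inside=yes margin=19596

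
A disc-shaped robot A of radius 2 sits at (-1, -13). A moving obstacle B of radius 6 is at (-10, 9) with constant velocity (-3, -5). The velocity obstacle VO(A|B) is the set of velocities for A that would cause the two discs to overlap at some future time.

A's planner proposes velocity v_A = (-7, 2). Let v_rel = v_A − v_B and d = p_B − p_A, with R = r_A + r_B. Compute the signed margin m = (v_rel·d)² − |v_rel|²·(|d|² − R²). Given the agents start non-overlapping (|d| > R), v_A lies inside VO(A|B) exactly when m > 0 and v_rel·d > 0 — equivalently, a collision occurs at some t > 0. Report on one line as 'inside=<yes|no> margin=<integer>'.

d = (-9, 22),  |d|² = 565;  R = 2+6 = 8,  c = 565−8² = 501
v_rel = (-4, 7),  |v_rel|² = 65;  v_rel·d = (-4)·(-9) + (7)·(22) = 190
65·t² − 380·t + 501 = 0  ⇒  m = 190² − 65·501 = 3535
m = 3535 > 0,  v_rel·d = 190 > 0  ⇒  inside

inside=yes margin=3535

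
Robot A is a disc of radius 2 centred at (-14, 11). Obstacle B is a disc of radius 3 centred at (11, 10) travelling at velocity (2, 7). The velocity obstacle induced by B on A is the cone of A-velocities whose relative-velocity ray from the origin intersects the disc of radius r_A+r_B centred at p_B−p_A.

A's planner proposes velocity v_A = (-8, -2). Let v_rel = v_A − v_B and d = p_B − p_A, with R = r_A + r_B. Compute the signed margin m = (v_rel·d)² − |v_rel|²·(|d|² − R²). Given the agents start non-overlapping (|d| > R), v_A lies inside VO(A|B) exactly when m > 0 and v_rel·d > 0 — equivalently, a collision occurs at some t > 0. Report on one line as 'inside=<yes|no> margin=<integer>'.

d = (25, -1),  |d|² = 626;  R = 2+3 = 5,  c = 626−5² = 601
v_rel = (-10, -9),  |v_rel|² = 181;  v_rel·d = (-10)·(25) + (-9)·(-1) = -241
181·t² + 482·t + 601 = 0  ⇒  m = (-241)² − 181·601 = -50700
m = -50700 < 0,  v_rel·d = -241 < 0  ⇒  outside

inside=no margin=-50700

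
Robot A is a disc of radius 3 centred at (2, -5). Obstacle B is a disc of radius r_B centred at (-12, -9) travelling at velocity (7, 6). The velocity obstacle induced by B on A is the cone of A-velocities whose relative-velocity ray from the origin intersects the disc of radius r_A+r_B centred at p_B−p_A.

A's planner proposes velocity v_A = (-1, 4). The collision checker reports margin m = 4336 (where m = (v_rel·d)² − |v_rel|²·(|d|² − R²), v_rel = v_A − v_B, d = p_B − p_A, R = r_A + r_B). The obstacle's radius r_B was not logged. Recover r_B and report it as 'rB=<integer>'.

m = 4336
d = (-14, -4);  v_rel = (-8, -2),  |v_rel|² = 68
v_rel×d = (-8)·(-4) − (-2)·(-14) = 4
since m = R²·68 − 4²:  R² = (16 + 4336) / 68 = 64
R = √64 = 8  ⇒  r_B = 8 − 3 = 5

rB=5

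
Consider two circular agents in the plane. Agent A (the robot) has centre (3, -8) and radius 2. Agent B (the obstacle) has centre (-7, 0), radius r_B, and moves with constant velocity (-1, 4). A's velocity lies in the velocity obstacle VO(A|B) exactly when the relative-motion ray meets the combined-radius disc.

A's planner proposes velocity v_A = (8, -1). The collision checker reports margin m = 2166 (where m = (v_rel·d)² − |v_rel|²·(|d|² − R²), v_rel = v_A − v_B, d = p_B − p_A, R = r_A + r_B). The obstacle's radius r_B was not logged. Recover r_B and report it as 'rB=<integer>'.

m = 2166
d = (-10, 8);  v_rel = (9, -5),  |v_rel|² = 106
v_rel×d = (9)·(8) − (-5)·(-10) = 22
since m = R²·106 − 22²:  R² = (484 + 2166) / 106 = 25
R = √25 = 5  ⇒  r_B = 5 − 2 = 3

rB=3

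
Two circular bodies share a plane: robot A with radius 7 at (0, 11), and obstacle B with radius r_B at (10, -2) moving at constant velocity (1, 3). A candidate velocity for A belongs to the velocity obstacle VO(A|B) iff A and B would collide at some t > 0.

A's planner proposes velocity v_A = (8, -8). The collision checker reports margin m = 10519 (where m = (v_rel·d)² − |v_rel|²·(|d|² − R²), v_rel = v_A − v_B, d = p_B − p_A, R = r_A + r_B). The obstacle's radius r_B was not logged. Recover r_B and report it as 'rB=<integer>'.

m = 10519
d = (10, -13);  v_rel = (7, -11),  |v_rel|² = 170
v_rel×d = (7)·(-13) − (-11)·(10) = 19
since m = R²·170 − 19²:  R² = (361 + 10519) / 170 = 64
R = √64 = 8  ⇒  r_B = 8 − 7 = 1

rB=1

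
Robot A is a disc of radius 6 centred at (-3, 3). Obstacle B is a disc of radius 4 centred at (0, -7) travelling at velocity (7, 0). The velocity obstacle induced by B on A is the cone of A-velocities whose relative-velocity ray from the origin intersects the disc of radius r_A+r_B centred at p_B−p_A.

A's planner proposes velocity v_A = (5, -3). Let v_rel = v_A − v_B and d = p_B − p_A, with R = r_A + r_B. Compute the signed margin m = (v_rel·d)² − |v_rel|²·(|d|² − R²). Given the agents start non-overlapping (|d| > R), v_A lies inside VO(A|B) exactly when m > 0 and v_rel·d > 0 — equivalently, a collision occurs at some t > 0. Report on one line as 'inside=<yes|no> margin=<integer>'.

d = (3, -10),  |d|² = 109;  R = 6+4 = 10,  c = 109−10² = 9
v_rel = (-2, -3),  |v_rel|² = 13;  v_rel·d = (-2)·(3) + (-3)·(-10) = 24
13·t² − 48·t + 9 = 0  ⇒  m = 24² − 13·9 = 459
m = 459 > 0,  v_rel·d = 24 > 0  ⇒  inside

inside=yes margin=459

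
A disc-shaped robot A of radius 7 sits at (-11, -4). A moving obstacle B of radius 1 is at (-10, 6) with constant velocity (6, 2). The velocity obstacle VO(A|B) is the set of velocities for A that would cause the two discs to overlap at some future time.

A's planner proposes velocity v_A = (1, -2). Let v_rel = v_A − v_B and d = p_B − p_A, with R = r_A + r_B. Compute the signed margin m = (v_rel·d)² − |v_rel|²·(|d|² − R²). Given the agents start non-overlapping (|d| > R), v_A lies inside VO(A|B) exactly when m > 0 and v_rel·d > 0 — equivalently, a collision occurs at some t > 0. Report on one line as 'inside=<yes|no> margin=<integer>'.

d = (1, 10),  |d|² = 101;  R = 7+1 = 8,  c = 101−8² = 37
v_rel = (-5, -4),  |v_rel|² = 41;  v_rel·d = (-5)·(1) + (-4)·(10) = -45
41·t² + 90·t + 37 = 0  ⇒  m = (-45)² − 41·37 = 508
m = 508 > 0,  v_rel·d = -45 < 0  ⇒  outside

inside=no margin=508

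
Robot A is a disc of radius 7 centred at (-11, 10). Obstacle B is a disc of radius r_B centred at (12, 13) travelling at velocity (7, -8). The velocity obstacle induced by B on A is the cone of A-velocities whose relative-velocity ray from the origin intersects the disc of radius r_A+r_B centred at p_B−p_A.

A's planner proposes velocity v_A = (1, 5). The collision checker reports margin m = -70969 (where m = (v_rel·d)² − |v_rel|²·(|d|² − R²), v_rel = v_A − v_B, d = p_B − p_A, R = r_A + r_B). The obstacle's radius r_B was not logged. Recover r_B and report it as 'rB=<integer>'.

m = -70969
d = (23, 3);  v_rel = (-6, 13),  |v_rel|² = 205
v_rel×d = (-6)·(3) − (13)·(23) = -317
since m = R²·205 − (-317)²:  R² = (100489 + -70969) / 205 = 144
R = √144 = 12  ⇒  r_B = 12 − 7 = 5

rB=5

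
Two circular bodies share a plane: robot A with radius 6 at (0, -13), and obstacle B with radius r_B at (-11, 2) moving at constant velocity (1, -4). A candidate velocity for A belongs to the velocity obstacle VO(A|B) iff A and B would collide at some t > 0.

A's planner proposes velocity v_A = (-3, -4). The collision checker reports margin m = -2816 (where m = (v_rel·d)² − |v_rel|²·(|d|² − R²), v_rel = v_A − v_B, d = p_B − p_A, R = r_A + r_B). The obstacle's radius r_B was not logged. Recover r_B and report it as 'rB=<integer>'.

m = -2816
d = (-11, 15);  v_rel = (-4, 0),  |v_rel|² = 16
v_rel×d = (-4)·(15) − (0)·(-11) = -60
since m = R²·16 − (-60)²:  R² = (3600 + -2816) / 16 = 49
R = √49 = 7  ⇒  r_B = 7 − 6 = 1

rB=1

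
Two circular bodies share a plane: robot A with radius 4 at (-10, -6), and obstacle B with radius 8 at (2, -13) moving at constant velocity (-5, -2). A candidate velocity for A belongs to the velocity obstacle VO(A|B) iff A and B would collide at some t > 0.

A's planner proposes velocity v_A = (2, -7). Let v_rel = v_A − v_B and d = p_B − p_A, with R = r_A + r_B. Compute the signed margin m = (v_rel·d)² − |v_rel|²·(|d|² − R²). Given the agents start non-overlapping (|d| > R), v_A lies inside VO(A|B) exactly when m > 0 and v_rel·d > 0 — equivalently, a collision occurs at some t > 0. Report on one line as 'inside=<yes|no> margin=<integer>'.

d = (12, -7),  |d|² = 193;  R = 4+8 = 12,  c = 193−12² = 49
v_rel = (7, -5),  |v_rel|² = 74;  v_rel·d = (7)·(12) + (-5)·(-7) = 119
74·t² − 238·t + 49 = 0  ⇒  m = 119² − 74·49 = 10535
m = 10535 > 0,  v_rel·d = 119 > 0  ⇒  inside

inside=yes margin=10535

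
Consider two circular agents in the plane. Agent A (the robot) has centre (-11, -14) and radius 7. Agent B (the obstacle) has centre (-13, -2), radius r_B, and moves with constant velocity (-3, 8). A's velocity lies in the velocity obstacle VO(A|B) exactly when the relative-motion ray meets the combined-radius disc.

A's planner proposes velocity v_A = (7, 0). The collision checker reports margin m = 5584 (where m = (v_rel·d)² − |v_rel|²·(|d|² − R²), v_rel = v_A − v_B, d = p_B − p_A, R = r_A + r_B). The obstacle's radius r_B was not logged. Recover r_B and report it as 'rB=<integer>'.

m = 5584
d = (-2, 12);  v_rel = (10, -8),  |v_rel|² = 164
v_rel×d = (10)·(12) − (-8)·(-2) = 104
since m = R²·164 − 104²:  R² = (10816 + 5584) / 164 = 100
R = √100 = 10  ⇒  r_B = 10 − 7 = 3

rB=3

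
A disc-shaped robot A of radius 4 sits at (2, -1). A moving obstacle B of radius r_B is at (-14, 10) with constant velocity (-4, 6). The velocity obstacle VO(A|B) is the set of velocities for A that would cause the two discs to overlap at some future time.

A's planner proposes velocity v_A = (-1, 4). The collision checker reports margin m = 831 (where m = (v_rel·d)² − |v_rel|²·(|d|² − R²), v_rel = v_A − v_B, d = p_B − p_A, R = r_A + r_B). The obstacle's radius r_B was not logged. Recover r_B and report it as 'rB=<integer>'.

m = 831
d = (-16, 11);  v_rel = (3, -2),  |v_rel|² = 13
v_rel×d = (3)·(11) − (-2)·(-16) = 1
since m = R²·13 − 1²:  R² = (1 + 831) / 13 = 64
R = √64 = 8  ⇒  r_B = 8 − 4 = 4

rB=4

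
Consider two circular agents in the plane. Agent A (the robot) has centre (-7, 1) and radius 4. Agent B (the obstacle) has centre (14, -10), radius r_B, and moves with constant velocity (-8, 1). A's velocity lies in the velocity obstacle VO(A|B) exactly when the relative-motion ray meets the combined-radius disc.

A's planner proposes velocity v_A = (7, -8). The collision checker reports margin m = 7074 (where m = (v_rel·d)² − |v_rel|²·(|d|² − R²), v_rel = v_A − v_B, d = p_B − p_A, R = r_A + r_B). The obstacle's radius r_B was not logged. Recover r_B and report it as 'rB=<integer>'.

m = 7074
d = (21, -11);  v_rel = (15, -9),  |v_rel|² = 306
v_rel×d = (15)·(-11) − (-9)·(21) = 24
since m = R²·306 − 24²:  R² = (576 + 7074) / 306 = 25
R = √25 = 5  ⇒  r_B = 5 − 4 = 1

rB=1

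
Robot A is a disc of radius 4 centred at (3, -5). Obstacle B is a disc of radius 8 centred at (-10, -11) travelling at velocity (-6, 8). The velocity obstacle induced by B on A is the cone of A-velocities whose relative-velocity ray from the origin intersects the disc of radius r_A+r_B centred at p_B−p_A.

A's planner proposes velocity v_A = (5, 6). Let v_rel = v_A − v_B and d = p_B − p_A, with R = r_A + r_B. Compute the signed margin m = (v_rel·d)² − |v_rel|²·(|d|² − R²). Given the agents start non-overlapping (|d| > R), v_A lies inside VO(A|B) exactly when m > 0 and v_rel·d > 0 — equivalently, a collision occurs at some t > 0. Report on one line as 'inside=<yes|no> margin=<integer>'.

d = (-13, -6),  |d|² = 205;  R = 4+8 = 12,  c = 205−12² = 61
v_rel = (11, -2),  |v_rel|² = 125;  v_rel·d = (11)·(-13) + (-2)·(-6) = -131
125·t² + 262·t + 61 = 0  ⇒  m = (-131)² − 125·61 = 9536
m = 9536 > 0,  v_rel·d = -131 < 0  ⇒  outside

inside=no margin=9536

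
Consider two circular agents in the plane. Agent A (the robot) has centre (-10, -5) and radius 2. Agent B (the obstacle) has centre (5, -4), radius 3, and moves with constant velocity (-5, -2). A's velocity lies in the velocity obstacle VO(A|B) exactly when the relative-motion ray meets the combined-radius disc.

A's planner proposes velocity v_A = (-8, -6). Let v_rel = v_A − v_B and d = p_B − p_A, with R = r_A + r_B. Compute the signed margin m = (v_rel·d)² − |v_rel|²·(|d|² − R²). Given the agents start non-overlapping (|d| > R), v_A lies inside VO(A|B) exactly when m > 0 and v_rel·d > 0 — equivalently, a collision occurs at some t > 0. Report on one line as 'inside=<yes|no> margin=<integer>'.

d = (15, 1),  |d|² = 226;  R = 2+3 = 5,  c = 226−5² = 201
v_rel = (-3, -4),  |v_rel|² = 25;  v_rel·d = (-3)·(15) + (-4)·(1) = -49
25·t² + 98·t + 201 = 0  ⇒  m = (-49)² − 25·201 = -2624
m = -2624 < 0,  v_rel·d = -49 < 0  ⇒  outside

inside=no margin=-2624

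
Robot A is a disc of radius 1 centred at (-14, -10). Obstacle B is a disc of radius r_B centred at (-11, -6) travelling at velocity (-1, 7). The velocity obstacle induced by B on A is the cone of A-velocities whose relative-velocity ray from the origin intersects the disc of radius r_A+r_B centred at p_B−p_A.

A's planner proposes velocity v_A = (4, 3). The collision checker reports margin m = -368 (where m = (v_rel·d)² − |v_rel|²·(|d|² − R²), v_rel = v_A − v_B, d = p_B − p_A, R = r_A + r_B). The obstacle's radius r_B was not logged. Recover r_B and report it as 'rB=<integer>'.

m = -368
d = (3, 4);  v_rel = (5, -4),  |v_rel|² = 41
v_rel×d = (5)·(4) − (-4)·(3) = 32
since m = R²·41 − 32²:  R² = (1024 + -368) / 41 = 16
R = √16 = 4  ⇒  r_B = 4 − 1 = 3

rB=3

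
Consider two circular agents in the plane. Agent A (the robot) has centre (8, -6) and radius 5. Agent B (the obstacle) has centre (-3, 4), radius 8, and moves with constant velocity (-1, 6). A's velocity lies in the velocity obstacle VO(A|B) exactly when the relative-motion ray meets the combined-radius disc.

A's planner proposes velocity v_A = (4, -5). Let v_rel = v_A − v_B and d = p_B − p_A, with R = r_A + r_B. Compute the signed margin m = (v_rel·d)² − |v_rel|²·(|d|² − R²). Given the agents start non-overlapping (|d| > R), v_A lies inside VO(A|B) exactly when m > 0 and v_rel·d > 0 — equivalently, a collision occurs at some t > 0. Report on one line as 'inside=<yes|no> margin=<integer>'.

d = (-11, 10),  |d|² = 221;  R = 5+8 = 13,  c = 221−13² = 52
v_rel = (5, -11),  |v_rel|² = 146;  v_rel·d = (5)·(-11) + (-11)·(10) = -165
146·t² + 330·t + 52 = 0  ⇒  m = (-165)² − 146·52 = 19633
m = 19633 > 0,  v_rel·d = -165 < 0  ⇒  outside

inside=no margin=19633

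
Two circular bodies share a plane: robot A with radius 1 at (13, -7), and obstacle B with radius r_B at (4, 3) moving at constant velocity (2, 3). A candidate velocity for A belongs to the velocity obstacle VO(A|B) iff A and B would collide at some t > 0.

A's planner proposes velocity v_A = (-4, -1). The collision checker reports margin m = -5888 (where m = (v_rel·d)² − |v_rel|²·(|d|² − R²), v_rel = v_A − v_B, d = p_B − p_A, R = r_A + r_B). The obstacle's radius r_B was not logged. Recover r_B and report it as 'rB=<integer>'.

m = -5888
d = (-9, 10);  v_rel = (-6, -4),  |v_rel|² = 52
v_rel×d = (-6)·(10) − (-4)·(-9) = -96
since m = R²·52 − (-96)²:  R² = (9216 + -5888) / 52 = 64
R = √64 = 8  ⇒  r_B = 8 − 1 = 7

rB=7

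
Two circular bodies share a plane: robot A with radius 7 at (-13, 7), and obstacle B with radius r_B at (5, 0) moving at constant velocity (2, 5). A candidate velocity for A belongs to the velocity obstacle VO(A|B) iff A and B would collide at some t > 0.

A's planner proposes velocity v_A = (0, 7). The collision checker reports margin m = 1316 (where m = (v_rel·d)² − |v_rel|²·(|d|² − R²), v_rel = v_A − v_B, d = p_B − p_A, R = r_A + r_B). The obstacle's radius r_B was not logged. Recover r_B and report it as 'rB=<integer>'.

m = 1316
d = (18, -7);  v_rel = (-2, 2),  |v_rel|² = 8
v_rel×d = (-2)·(-7) − (2)·(18) = -22
since m = R²·8 − (-22)²:  R² = (484 + 1316) / 8 = 225
R = √225 = 15  ⇒  r_B = 15 − 7 = 8

rB=8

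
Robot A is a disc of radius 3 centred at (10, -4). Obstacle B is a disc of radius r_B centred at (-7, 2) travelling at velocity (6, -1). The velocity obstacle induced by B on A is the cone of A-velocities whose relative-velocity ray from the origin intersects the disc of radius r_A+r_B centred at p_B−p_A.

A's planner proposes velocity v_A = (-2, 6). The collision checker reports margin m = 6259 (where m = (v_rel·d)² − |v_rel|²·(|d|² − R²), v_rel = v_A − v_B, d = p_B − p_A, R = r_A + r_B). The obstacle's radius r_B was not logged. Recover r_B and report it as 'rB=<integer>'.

m = 6259
d = (-17, 6);  v_rel = (-8, 7),  |v_rel|² = 113
v_rel×d = (-8)·(6) − (7)·(-17) = 71
since m = R²·113 − 71²:  R² = (5041 + 6259) / 113 = 100
R = √100 = 10  ⇒  r_B = 10 − 3 = 7

rB=7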